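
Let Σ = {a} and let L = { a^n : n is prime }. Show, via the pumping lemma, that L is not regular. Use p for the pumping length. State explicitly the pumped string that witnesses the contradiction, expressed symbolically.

Assume L is regular; let p be its pumping constant.
Let q be a prime with q ≥ p+2 (infinitely many primes exist), and take w = a^q ∈ L with |w| = q ≥ p.
The pumping lemma gives a decomposition w = xyz where |xy| ≤ p and y is nonempty.
Then y = a^k for some k with 1 ≤ k ≤ p.
Since 1 ≤ k ≤ p, |xz| = q-k. Pump with i = q+1: |xy^{q+1}z| = (q-k)+(q+1)k = q+qk = q(1+k), which is composite (both factors ≥ 2). So xy^{q+1}z = a^{q(1+k)} ∉ L.
This is a contradiction; hence L is not regular.

a^{q(1+k)}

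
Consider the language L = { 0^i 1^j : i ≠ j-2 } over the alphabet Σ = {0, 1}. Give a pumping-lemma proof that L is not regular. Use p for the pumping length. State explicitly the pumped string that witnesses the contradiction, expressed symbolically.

Assume L is regular; let p be its pumping constant.
Choose w = 0^p 1^{p+p!+2}. Since p ≠ (p+p!+2)-2 = p+p!, w ∈ L; and |w| ≥ p.
Write w = xyz as guaranteed by the lemma, with |xy| ≤ p and y is nonempty.
Since the first p symbols of w are all 0's and |xy| ≤ p, y lies entirely in the leading 0-block: y = 0^k for some k with 1 ≤ k ≤ p.
Since 1 ≤ k ≤ p, k divides p!; set t = 1 + p!/k. Then xy^t z has p + (p!/k)·k = p + p! copies of 0. Now the 0-count is p+p! and (1-count)-2 = (p+p!+2)-2 = p+p!, so i ≠ j-2 fails. So xy^t z = 0^{p+p!} 1^{p+p!+2} ∉ L.
This contradicts the pumping lemma, so L is not regular.

0^{p+p!} 1^{p+p!+2}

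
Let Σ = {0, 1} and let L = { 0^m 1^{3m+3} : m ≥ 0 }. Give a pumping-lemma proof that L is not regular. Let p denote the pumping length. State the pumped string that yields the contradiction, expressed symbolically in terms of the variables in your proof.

Toward a contradiction, assume L is regular with pumping length p.
Choose w = 0^p 1^{3p+3}, which is in L with |w| = 4p+3 ≥ p.
Write w = xyz as guaranteed by the lemma, with |xy| ≤ p and y is nonempty.
Because |xy| ≤ p and w begins with p copies of 0, we have y = 0^k with 1 ≤ k ≤ p.
Pump with i = 2: xy^2z = 0^{p+k} 1^{3p+3}. For this to lie in L we would need 3p+3 = 3(p+k)+3, which forces k = 0. But k ≥ 1, so xy^2z ∉ L.
This is a contradiction; hence L is not regular.

0^{p+k} 1^{3p+3}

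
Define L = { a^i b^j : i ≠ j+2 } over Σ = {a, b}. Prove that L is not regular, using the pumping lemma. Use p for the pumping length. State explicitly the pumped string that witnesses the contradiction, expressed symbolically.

Assume L is regular. Let p be the pumping length given by the pumping lemma.
Choose w = a^p b^{p+p!-2}. Since p ≠ (p+p!-2)+2 = p+p!, w ∈ L; and |w| ≥ p.
By the pumping lemma, w = xyz with |xy| ≤ p and |y| ≥ 1.
The first p characters of w are a's, so xy (and hence y) consists only of a's. Write y = a^k, 1 ≤ k ≤ p.
Since 1 ≤ k ≤ p, k divides p!; set t = 1 + p!/k. Then xy^t z has p + (p!/k)·k = p + p! copies of a. Now the a-count is p+p! and (b-count)+2 = (p+p!-2)+2 = p+p!, so i ≠ j+2 fails. So xy^t z = a^{p+p!} b^{p+p!-2} ∉ L.
Contradiction. Therefore L is not regular.

a^{p+p!} b^{p+p!-2}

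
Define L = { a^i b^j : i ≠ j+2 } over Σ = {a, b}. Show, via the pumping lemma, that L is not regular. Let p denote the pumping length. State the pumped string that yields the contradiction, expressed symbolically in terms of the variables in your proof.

Assume L is regular; let p be its pumping constant.
Choose w = a^p b^{p+p!-2}. Since p ≠ (p+p!-2)+2 = p+p!, w ∈ L; and |w| ≥ p.
By the pumping lemma, w = xyz with |xy| ≤ p and |y| ≥ 1.
The first p characters of w are a's, so xy (and hence y) consists only of a's. Write y = a^k, 1 ≤ k ≤ p.
Since 1 ≤ k ≤ p, k divides p!; set t = 1 + p!/k. Then xy^t z has p + (p!/k)·k = p + p! copies of a. Now the a-count is p+p! and (b-count)+2 = (p+p!-2)+2 = p+p!, so i ≠ j+2 fails. So xy^t z = a^{p+p!} b^{p+p!-2} ∉ L.
This is a contradiction; hence L is not regular.

a^{p+p!} b^{p+p!-2}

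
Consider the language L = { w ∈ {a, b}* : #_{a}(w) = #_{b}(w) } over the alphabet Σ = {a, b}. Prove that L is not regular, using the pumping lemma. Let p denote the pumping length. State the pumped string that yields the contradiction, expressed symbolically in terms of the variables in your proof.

Assume L is regular. Let p be the pumping length given by the pumping lemma.
Choose w = a^p b^p ∈ L with |w| = 2p ≥ p.
The pumping lemma gives a decomposition w = xyz where |xy| ≤ p and y is nonempty.
The first p characters of w are a's, so xy (and hence y) consists only of a's. Write y = a^k, 1 ≤ k ≤ p.
Pump with i = 2: xy^2z = a^{p+k} b^p has p+k occurrences of a but only p of b. Since k ≥ 1 the counts differ, so xy^2z ∉ L.
This is a contradiction; hence L is not regular.

a^{p+k} b^p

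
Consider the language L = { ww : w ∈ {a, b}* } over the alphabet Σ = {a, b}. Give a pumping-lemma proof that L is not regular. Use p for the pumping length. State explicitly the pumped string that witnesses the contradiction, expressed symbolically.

a^{p+k} b^p a^p b^p

Assume L is regular. Let p be the pumping length given by the pumping lemma.
Take w = a^p b^p a^p b^p = uu where u = a^pb^p; then w ∈ L and |w| = 4p ≥ p.
By the pumping lemma, w = xyz with |xy| ≤ p and |y| ≥ 1.
Since the first p symbols of w are all a's and |xy| ≤ p, y lies entirely in the leading a-block: y = a^k for some k with 1 ≤ k ≤ p.
Pump with i = 2: xy^2z = a^{p+k} b^p a^p b^p, of length 4p+k. Suppose this equals vv. The string starts with a and ends with b, so v does too; thus the boundary between the two copies of v is a b→a transition. There is exactly one such transition, at position 2p+k, so |v| = 2p+k and |vv| = 4p+2k ≠ 4p+k since k ≥ 1. So xy^2z ∉ L.
Contradiction. Therefore L is not regular.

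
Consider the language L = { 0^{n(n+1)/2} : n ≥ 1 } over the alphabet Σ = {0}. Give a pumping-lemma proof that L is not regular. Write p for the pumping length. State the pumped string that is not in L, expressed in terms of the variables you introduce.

Toward a contradiction, assume L is regular with pumping length p.
Take w = 0^{p(p+1)/2} ∈ L with |w| = p(p+1)/2 ≥ p.
By the pumping lemma, w = xyz with |xy| ≤ p and y is nonempty.
Then y = 0^k for some k with 1 ≤ k ≤ p.
Pump with i = 2: xy^2z = 0^{p(p+1)/2+k}. Since 1 ≤ k ≤ p, p(p+1)/2 < p(p+1)/2+k ≤ p(p+1)/2+p < (p+1)(p+2)/2, so p(p+1)/2+k is strictly between consecutive triangular numbers. So xy^2z ∉ L.
This contradicts the pumping lemma, so L is not regular.

0^{p(p+1)/2+k}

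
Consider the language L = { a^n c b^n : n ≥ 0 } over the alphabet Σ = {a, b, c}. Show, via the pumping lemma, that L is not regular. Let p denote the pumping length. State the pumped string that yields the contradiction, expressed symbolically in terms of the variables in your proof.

a^{p+k} c b^p

Assume L is regular. Let p be the pumping length given by the pumping lemma.
Take w = a^p c b^p ∈ L with |w| = 2p+1 ≥ p.
Write w = xyz as guaranteed by the lemma, with |xy| ≤ p and y is nonempty.
Since the first p symbols of w are all a's and |xy| ≤ p, y lies entirely in the leading a-block: y = a^k for some k with 1 ≤ k ≤ p.
Pump with i = 2: xy^2z = a^{p+k} c b^p, which would require p+k = p. But k ≥ 1, so xy^2z ∉ L.
This contradicts the pumping lemma, so L is not regular.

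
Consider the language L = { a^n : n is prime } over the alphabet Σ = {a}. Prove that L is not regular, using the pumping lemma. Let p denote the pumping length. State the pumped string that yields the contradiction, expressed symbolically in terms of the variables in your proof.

Suppose for contradiction that L is regular, and let p be the pumping length.
Let q be a prime with q ≥ p+2 (infinitely many primes exist), and take w = a^q ∈ L with |w| = q ≥ p.
By the pumping lemma, w = xyz with |xy| ≤ p and y is nonempty.
Then y = a^k for some k with 1 ≤ k ≤ p.
Since 1 ≤ k ≤ p, |xz| = q-k. Pump with i = q+1: |xy^{q+1}z| = (q-k)+(q+1)k = q+qk = q(1+k), which is composite (both factors ≥ 2). So xy^{q+1}z = a^{q(1+k)} ∉ L.
Contradiction. Therefore L is not regular.

a^{q(1+k)}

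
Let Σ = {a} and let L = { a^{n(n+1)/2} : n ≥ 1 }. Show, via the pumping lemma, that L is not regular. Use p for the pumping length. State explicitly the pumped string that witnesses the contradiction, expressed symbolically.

Assume L is regular. Let p be the pumping length given by the pumping lemma.
Take w = a^{p(p+1)/2} ∈ L with |w| = p(p+1)/2 ≥ p.
The pumping lemma gives a decomposition w = xyz where |xy| ≤ p and y is nonempty.
Then y = a^k for some k with 1 ≤ k ≤ p.
Pump with i = 2: xy^2z = a^{p(p+1)/2+k}. Since 1 ≤ k ≤ p, p(p+1)/2 < p(p+1)/2+k ≤ p(p+1)/2+p < (p+1)(p+2)/2, so p(p+1)/2+k is strictly between consecutive triangular numbers. So xy^2z ∉ L.
This is a contradiction; hence L is not regular.

a^{p(p+1)/2+k}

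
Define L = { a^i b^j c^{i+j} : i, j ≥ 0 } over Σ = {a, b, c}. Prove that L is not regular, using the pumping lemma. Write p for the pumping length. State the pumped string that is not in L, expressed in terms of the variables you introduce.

a^{p+k} b^p c^{2p}

Assume L is regular. Let p be the pumping length given by the pumping lemma.
Take w = a^p b^p c^{2p} ∈ L (with i=j=p, i+j=2p), |w| = 4p ≥ p.
Write w = xyz as guaranteed by the lemma, with |xy| ≤ p and |y| > 0.
The first p characters of w are a's, so xy (and hence y) consists only of a's. Write y = a^k, 1 ≤ k ≤ p.
Consider xy^2z = a^{p+k} b^p c^{2p}. Now the a- and b-counts sum to 2p+k, but the c-count is 2p ≠ 2p+k. So xy^2z ∉ L.
Contradiction. Therefore L is not regular.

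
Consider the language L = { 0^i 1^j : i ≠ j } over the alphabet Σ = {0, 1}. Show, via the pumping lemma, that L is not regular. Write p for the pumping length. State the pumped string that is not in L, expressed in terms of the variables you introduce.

Suppose for contradiction that L is regular, and let p be the pumping length.
Choose w = 0^p 1^{p+p!}. Since p ≠ p+p!, w ∈ L; and |w| ≥ p.
Write w = xyz as guaranteed by the lemma, with |xy| ≤ p and y is nonempty.
Since the first p symbols of w are all 0's and |xy| ≤ p, y lies entirely in the leading 0-block: y = 0^k for some k with 1 ≤ k ≤ p.
Since 1 ≤ k ≤ p, k divides p!; set t = 1 + p!/k. Then xy^t z has p + (p!/k)·k = p + p! copies of 0. Now the 0-count equals the 1-count, so i ≠ j fails. So xy^t z = 0^{p+p!} 1^{p+p!} ∉ L.
Contradiction. Therefore L is not regular.

0^{p+p!} 1^{p+p!}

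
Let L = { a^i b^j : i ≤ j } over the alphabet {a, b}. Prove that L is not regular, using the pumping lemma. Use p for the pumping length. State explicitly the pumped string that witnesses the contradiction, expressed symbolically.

a^{p+k} b^p

Assume L is regular; let p be its pumping constant.
Choose w = a^p b^p ∈ L, with |w| = 2p ≥ p.
Write w = xyz as guaranteed by the lemma, with |xy| ≤ p and |y| > 0.
Because |xy| ≤ p and w begins with p copies of a, we have y = a^k with 1 ≤ k ≤ p.
Consider xy^2z = a^{p+k} b^p. Since k ≥ 1, the a-count p+k exceeds the b-count p, so i ≤ j fails; thus xy^2z ∉ L.
Contradiction. Therefore L is not regular.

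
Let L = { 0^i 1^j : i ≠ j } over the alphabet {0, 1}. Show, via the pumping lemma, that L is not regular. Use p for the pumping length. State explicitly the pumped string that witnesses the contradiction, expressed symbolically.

0^{p+p!} 1^{p+p!}

Assume L is regular; let p be its pumping constant.
Choose w = 0^p 1^{p+p!}. Since p ≠ p+p!, w ∈ L; and |w| ≥ p.
By the pumping lemma, w = xyz with |xy| ≤ p and y is nonempty.
The first p characters of w are 0's, so xy (and hence y) consists only of 0's. Write y = 0^k, 1 ≤ k ≤ p.
Since 1 ≤ k ≤ p, k divides p!; set t = 1 + p!/k. Then xy^t z has p + (p!/k)·k = p + p! copies of 0. Now the 0-count equals the 1-count, so i ≠ j fails. So xy^t z = 0^{p+p!} 1^{p+p!} ∉ L.
Contradiction. Therefore L is not regular.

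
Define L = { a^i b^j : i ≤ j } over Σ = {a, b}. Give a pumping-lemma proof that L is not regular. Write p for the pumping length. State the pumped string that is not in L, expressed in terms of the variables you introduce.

a^{p+k} b^p

Assume L is regular. Let p be the pumping length given by the pumping lemma.
Choose w = a^p b^p ∈ L, with |w| = 2p ≥ p.
Write w = xyz as guaranteed by the lemma, with |xy| ≤ p and |y| ≥ 1.
The first p characters of w are a's, so xy (and hence y) consists only of a's. Write y = a^k, 1 ≤ k ≤ p.
Consider xy^2z = a^{p+k} b^p. Since k ≥ 1, the a-count p+k exceeds the b-count p, so i ≤ j fails; thus xy^2z ∉ L.
Contradiction. Therefore L is not regular.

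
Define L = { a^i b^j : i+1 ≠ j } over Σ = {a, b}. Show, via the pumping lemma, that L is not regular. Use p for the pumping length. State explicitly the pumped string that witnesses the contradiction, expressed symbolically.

a^{p+p!} b^{p+p!+1}

Suppose for contradiction that L is regular, and let p be the pumping length.
Choose w = a^p b^{p+p!+1}. Since p ≠ (p+p!+1)-1 = p+p!, w ∈ L; and |w| ≥ p.
By the pumping lemma, w = xyz with |xy| ≤ p and |y| ≥ 1.
Since the first p symbols of w are all a's and |xy| ≤ p, y lies entirely in the leading a-block: y = a^k for some k with 1 ≤ k ≤ p.
Since 1 ≤ k ≤ p, k divides p!; set t = 1 + p!/k. Then xy^t z has p + (p!/k)·k = p + p! copies of a. Now the a-count is p+p! and (b-count)-1 = (p+p!+1)-1 = p+p!, so i+1 ≠ j fails. So xy^t z = a^{p+p!} b^{p+p!+1} ∉ L.
This contradicts the pumping lemma, so L is not regular.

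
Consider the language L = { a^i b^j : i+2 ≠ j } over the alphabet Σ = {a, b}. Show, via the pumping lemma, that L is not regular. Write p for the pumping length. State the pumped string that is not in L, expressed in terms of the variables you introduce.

a^{p+p!} b^{p+p!+2}

Suppose for contradiction that L is regular, and let p be the pumping length.
Choose w = a^p b^{p+p!+2}. Since p ≠ (p+p!+2)-2 = p+p!, w ∈ L; and |w| ≥ p.
The pumping lemma gives a decomposition w = xyz where |xy| ≤ p and y is nonempty.
Since the first p symbols of w are all a's and |xy| ≤ p, y lies entirely in the leading a-block: y = a^k for some k with 1 ≤ k ≤ p.
Since 1 ≤ k ≤ p, k divides p!; set t = 1 + p!/k. Then xy^t z has p + (p!/k)·k = p + p! copies of a. Now the a-count is p+p! and (b-count)-2 = (p+p!+2)-2 = p+p!, so i+2 ≠ j fails. So xy^t z = a^{p+p!} b^{p+p!+2} ∉ L.
This contradicts the pumping lemma, so L is not regular.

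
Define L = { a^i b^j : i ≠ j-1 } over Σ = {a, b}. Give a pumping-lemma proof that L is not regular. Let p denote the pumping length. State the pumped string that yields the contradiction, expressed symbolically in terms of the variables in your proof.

a^{p+p!} b^{p+p!+1}

Assume L is regular; let p be its pumping constant.
Choose w = a^p b^{p+p!+1}. Since p ≠ (p+p!+1)-1 = p+p!, w ∈ L; and |w| ≥ p.
The pumping lemma gives a decomposition w = xyz where |xy| ≤ p and y is nonempty.
Since the first p symbols of w are all a's and |xy| ≤ p, y lies entirely in the leading a-block: y = a^k for some k with 1 ≤ k ≤ p.
Since 1 ≤ k ≤ p, k divides p!; set t = 1 + p!/k. Then xy^t z has p + (p!/k)·k = p + p! copies of a. Now the a-count is p+p! and (b-count)-1 = (p+p!+1)-1 = p+p!, so i ≠ j-1 fails. So xy^t z = a^{p+p!} b^{p+p!+1} ∉ L.
This is a contradiction; hence L is not regular.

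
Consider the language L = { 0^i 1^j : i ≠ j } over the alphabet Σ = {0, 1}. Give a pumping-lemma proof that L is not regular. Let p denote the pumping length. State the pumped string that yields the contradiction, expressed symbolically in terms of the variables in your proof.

Toward a contradiction, assume L is regular with pumping length p.
Choose w = 0^p 1^{p+p!}. Since p ≠ p+p!, w ∈ L; and |w| ≥ p.
By the pumping lemma, w = xyz with |xy| ≤ p and |y| ≥ 1.
The first p characters of w are 0's, so xy (and hence y) consists only of 0's. Write y = 0^k, 1 ≤ k ≤ p.
Since 1 ≤ k ≤ p, k divides p!; set t = 1 + p!/k. Then xy^t z has p + (p!/k)·k = p + p! copies of 0. Now the 0-count equals the 1-count, so i ≠ j fails. So xy^t z = 0^{p+p!} 1^{p+p!} ∉ L.
Contradiction. Therefore L is not regular.

0^{p+p!} 1^{p+p!}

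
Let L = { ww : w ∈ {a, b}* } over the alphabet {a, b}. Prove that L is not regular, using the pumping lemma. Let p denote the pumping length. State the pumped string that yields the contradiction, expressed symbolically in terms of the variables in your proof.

Assume L is regular; let p be its pumping constant.
Take w = a^p b^p a^p b^p = uu where u = a^pb^p; then w ∈ L and |w| = 4p ≥ p.
The pumping lemma gives a decomposition w = xyz where |xy| ≤ p and y is nonempty.
Because |xy| ≤ p and w begins with p copies of a, we have y = a^k with 1 ≤ k ≤ p.
Pump with i = 2: xy^2z = a^{p+k} b^p a^p b^p, of length 4p+k. Suppose this equals vv. The string starts with a and ends with b, so v does too; thus the boundary between the two copies of v is a b→a transition. There is exactly one such transition, at position 2p+k, so |v| = 2p+k and |vv| = 4p+2k ≠ 4p+k since k ≥ 1. So xy^2z ∉ L.
This is a contradiction; hence L is not regular.

a^{p+k} b^p a^p b^p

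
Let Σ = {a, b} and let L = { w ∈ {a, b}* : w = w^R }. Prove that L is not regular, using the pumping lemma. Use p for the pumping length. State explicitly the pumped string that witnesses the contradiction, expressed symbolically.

Assume L is regular; let p be its pumping constant.
Take w = a^p b a^p, a palindrome of length 2p+1 ≥ p.
The pumping lemma gives a decomposition w = xyz where |xy| ≤ p and |y| > 0.
Because |xy| ≤ p and w begins with p copies of a, we have y = a^k with 1 ≤ k ≤ p.
Pump with i = 2: xy^2z = a^{p+k} b a^p. Its reverse is a^p b a^{p+k}, which differs from xy^2z since k ≥ 1. So xy^2z is not a palindrome and xy^2z ∉ L.
This is a contradiction; hence L is not regular.

a^{p+k} b a^p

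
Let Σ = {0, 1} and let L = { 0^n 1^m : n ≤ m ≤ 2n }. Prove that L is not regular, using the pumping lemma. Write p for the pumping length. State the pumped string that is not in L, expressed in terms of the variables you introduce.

Assume L is regular. Let p be the pumping length given by the pumping lemma.
Take w = 0^p 1^p ∈ L (since p ≤ p ≤ 2p), with |w| = 2p ≥ p.
By the pumping lemma, w = xyz with |xy| ≤ p and |y| ≥ 1.
Since the first p symbols of w are all 0's and |xy| ≤ p, y lies entirely in the leading 0-block: y = 0^k for some k with 1 ≤ k ≤ p.
Pump with i = 2: xy^2z = 0^{p+k} 1^p. Now n = p+k > p = m, so the condition n ≤ m fails. Thus xy^2z ∉ L.
This is a contradiction; hence L is not regular.

0^{p+k} 1^p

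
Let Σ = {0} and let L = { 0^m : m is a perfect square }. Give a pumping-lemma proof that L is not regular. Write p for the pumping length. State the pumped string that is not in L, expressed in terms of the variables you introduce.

Assume L is regular. Let p be the pumping length given by the pumping lemma.
Take w = 0^{p²} ∈ L with |w| = p² ≥ p.
Write w = xyz as guaranteed by the lemma, with |xy| ≤ p and |y| > 0.
Then y = 0^k for some k with 1 ≤ k ≤ p.
Pump with i = 2: xy^2z = 0^{p²+k}. Since 1 ≤ k ≤ p, p² < p²+k ≤ p²+p < (p+1)², so p²+k lies strictly between consecutive squares and is not a perfect square. So xy^2z ∉ L.
This is a contradiction; hence L is not regular.

0^{p²+k}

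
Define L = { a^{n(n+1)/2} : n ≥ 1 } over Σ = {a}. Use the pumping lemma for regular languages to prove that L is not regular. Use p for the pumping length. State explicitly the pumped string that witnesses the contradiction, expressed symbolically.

Assume L is regular. Let p be the pumping length given by the pumping lemma.
Take w = a^{p(p+1)/2} ∈ L with |w| = p(p+1)/2 ≥ p.
By the pumping lemma, w = xyz with |xy| ≤ p and |y| > 0.
Then y = a^k for some k with 1 ≤ k ≤ p.
Pump with i = 2: xy^2z = a^{p(p+1)/2+k}. Since 1 ≤ k ≤ p, p(p+1)/2 < p(p+1)/2+k ≤ p(p+1)/2+p < (p+1)(p+2)/2, so p(p+1)/2+k is strictly between consecutive triangular numbers. So xy^2z ∉ L.
Contradiction. Therefore L is not regular.

a^{p(p+1)/2+k}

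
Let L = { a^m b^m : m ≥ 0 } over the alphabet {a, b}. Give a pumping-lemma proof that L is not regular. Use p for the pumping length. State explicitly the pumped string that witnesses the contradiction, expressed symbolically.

a^{p+k} b^p

Assume L is regular; let p be its pumping constant.
Let w = a^p b^p ∈ L; note |w| = 2p ≥ p.
By the pumping lemma, w = xyz with |xy| ≤ p and |y| ≥ 1.
Because |xy| ≤ p and w begins with p copies of a, we have y = a^k with 1 ≤ k ≤ p.
Pump with i = 2: xy^2z = a^{p+k} b^p. For this to lie in L we would need p = p+k, which forces k = 0. But k ≥ 1, so xy^2z ∉ L.
This is a contradiction; hence L is not regular.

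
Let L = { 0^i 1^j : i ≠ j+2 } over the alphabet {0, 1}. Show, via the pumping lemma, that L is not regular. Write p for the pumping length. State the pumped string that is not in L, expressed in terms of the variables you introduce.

Assume L is regular; let p be its pumping constant.
Choose w = 0^p 1^{p+p!-2}. Since p ≠ (p+p!-2)+2 = p+p!, w ∈ L; and |w| ≥ p.
By the pumping lemma, w = xyz with |xy| ≤ p and |y| ≥ 1.
The first p characters of w are 0's, so xy (and hence y) consists only of 0's. Write y = 0^k, 1 ≤ k ≤ p.
Since 1 ≤ k ≤ p, k divides p!; set t = 1 + p!/k. Then xy^t z has p + (p!/k)·k = p + p! copies of 0. Now the 0-count is p+p! and (1-count)+2 = (p+p!-2)+2 = p+p!, so i ≠ j+2 fails. So xy^t z = 0^{p+p!} 1^{p+p!-2} ∉ L.
Contradiction. Therefore L is not regular.

0^{p+p!} 1^{p+p!-2}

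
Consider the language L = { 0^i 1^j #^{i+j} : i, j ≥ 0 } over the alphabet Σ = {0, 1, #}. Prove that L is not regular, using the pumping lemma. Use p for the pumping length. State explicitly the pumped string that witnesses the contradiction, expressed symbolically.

0^{p+k} 1^p #^{2p}

Toward a contradiction, assume L is regular with pumping length p.
Take w = 0^p 1^p #^{2p} ∈ L (with i=j=p, i+j=2p), |w| = 4p ≥ p.
The pumping lemma gives a decomposition w = xyz where |xy| ≤ p and |y| ≥ 1.
Because |xy| ≤ p and w begins with p copies of 0, we have y = 0^k with 1 ≤ k ≤ p.
Consider xy^2z = 0^{p+k} 1^p #^{2p}. Now the 0- and 1-counts sum to 2p+k, but the #-count is 2p ≠ 2p+k. So xy^2z ∉ L.
This contradicts the pumping lemma, so L is not regular.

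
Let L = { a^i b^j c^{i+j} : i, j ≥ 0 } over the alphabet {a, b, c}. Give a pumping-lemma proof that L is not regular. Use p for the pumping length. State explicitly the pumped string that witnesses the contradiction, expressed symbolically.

a^{p+k} b^p c^{2p}

Suppose for contradiction that L is regular, and let p be the pumping length.
Take w = a^p b^p c^{2p} ∈ L (with i=j=p, i+j=2p), |w| = 4p ≥ p.
Write w = xyz as guaranteed by the lemma, with |xy| ≤ p and |y| ≥ 1.
The first p characters of w are a's, so xy (and hence y) consists only of a's. Write y = a^k, 1 ≤ k ≤ p.
Consider xy^2z = a^{p+k} b^p c^{2p}. Now the a- and b-counts sum to 2p+k, but the c-count is 2p ≠ 2p+k. So xy^2z ∉ L.
This is a contradiction; hence L is not regular.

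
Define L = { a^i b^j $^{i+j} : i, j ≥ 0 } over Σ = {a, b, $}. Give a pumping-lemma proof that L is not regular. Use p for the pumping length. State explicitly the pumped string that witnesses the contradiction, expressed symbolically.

a^{p+k} b^p $^{2p}

Assume L is regular. Let p be the pumping length given by the pumping lemma.
Take w = a^p b^p $^{2p} ∈ L (with i=j=p, i+j=2p), |w| = 4p ≥ p.
Write w = xyz as guaranteed by the lemma, with |xy| ≤ p and |y| > 0.
Because |xy| ≤ p and w begins with p copies of a, we have y = a^k with 1 ≤ k ≤ p.
Consider xy^2z = a^{p+k} b^p $^{2p}. Now the a- and b-counts sum to 2p+k, but the $-count is 2p ≠ 2p+k. So xy^2z ∉ L.
Contradiction. Therefore L is not regular.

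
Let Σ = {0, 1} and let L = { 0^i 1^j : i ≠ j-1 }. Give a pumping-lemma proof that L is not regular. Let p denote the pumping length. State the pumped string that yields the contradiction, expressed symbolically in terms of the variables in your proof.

0^{p+p!} 1^{p+p!+1}

Assume L is regular. Let p be the pumping length given by the pumping lemma.
Choose w = 0^p 1^{p+p!+1}. Since p ≠ (p+p!+1)-1 = p+p!, w ∈ L; and |w| ≥ p.
The pumping lemma gives a decomposition w = xyz where |xy| ≤ p and |y| > 0.
Because |xy| ≤ p and w begins with p copies of 0, we have y = 0^k with 1 ≤ k ≤ p.
Since 1 ≤ k ≤ p, k divides p!; set t = 1 + p!/k. Then xy^t z has p + (p!/k)·k = p + p! copies of 0. Now the 0-count is p+p! and (1-count)-1 = (p+p!+1)-1 = p+p!, so i ≠ j-1 fails. So xy^t z = 0^{p+p!} 1^{p+p!+1} ∉ L.
This is a contradiction; hence L is not regular.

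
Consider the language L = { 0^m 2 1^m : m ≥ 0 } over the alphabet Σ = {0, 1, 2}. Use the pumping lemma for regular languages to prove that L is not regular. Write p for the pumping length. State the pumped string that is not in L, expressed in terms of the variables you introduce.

0^{p+k} 2 1^p

Assume L is regular. Let p be the pumping length given by the pumping lemma.
Take w = 0^p 2 1^p ∈ L with |w| = 2p+1 ≥ p.
By the pumping lemma, w = xyz with |xy| ≤ p and |y| > 0.
Because |xy| ≤ p and w begins with p copies of 0, we have y = 0^k with 1 ≤ k ≤ p.
Pump with i = 2: xy^2z = 0^{p+k} 2 1^p, which would require p+k = p. But k ≥ 1, so xy^2z ∉ L.
Contradiction. Therefore L is not regular.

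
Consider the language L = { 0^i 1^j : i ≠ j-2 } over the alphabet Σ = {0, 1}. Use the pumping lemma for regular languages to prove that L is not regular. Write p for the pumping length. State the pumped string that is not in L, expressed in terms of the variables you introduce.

Assume L is regular; let p be its pumping constant.
Choose w = 0^p 1^{p+p!+2}. Since p ≠ (p+p!+2)-2 = p+p!, w ∈ L; and |w| ≥ p.
By the pumping lemma, w = xyz with |xy| ≤ p and |y| > 0.
The first p characters of w are 0's, so xy (and hence y) consists only of 0's. Write y = 0^k, 1 ≤ k ≤ p.
Since 1 ≤ k ≤ p, k divides p!; set t = 1 + p!/k. Then xy^t z has p + (p!/k)·k = p + p! copies of 0. Now the 0-count is p+p! and (1-count)-2 = (p+p!+2)-2 = p+p!, so i ≠ j-2 fails. So xy^t z = 0^{p+p!} 1^{p+p!+2} ∉ L.
This is a contradiction; hence L is not regular.

0^{p+p!} 1^{p+p!+2}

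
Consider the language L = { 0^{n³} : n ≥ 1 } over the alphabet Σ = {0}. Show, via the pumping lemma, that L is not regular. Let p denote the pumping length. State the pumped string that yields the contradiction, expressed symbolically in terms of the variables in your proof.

Toward a contradiction, assume L is regular with pumping length p.
Take w = 0^{p³} ∈ L with |w| = p³ ≥ p.
By the pumping lemma, w = xyz with |xy| ≤ p and |y| > 0.
Then y = 0^k for some k with 1 ≤ k ≤ p.
Pump with i = 2: xy^2z = 0^{p³+k}. Since 1 ≤ k ≤ p, p³ < p³+k ≤ p³+p < p³+3p²+3p+1 = (p+1)³, so p³+k is not a perfect cube. So xy^2z ∉ L.
This contradicts the pumping lemma, so L is not regular.

0^{p³+k}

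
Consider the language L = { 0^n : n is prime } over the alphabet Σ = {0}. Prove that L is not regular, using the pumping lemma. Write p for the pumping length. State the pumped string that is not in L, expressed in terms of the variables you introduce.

0^{q(1+k)}

Assume L is regular. Let p be the pumping length given by the pumping lemma.
Let q be a prime with q ≥ p+2 (infinitely many primes exist), and take w = 0^q ∈ L with |w| = q ≥ p.
The pumping lemma gives a decomposition w = xyz where |xy| ≤ p and |y| > 0.
Then y = 0^k for some k with 1 ≤ k ≤ p.
Since 1 ≤ k ≤ p, |xz| = q-k. Pump with i = q+1: |xy^{q+1}z| = (q-k)+(q+1)k = q+qk = q(1+k), which is composite (both factors ≥ 2). So xy^{q+1}z = 0^{q(1+k)} ∉ L.
This contradicts the pumping lemma, so L is not regular.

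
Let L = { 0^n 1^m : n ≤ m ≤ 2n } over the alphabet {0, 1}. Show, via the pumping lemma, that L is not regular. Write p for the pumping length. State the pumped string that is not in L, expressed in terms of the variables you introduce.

Suppose for contradiction that L is regular, and let p be the pumping length.
Take w = 0^p 1^p ∈ L (since p ≤ p ≤ 2p), with |w| = 2p ≥ p.
By the pumping lemma, w = xyz with |xy| ≤ p and |y| ≥ 1.
Since the first p symbols of w are all 0's and |xy| ≤ p, y lies entirely in the leading 0-block: y = 0^k for some k with 1 ≤ k ≤ p.
Pump with i = 2: xy^2z = 0^{p+k} 1^p. Now n = p+k > p = m, so the condition n ≤ m fails. Thus xy^2z ∉ L.
Contradiction. Therefore L is not regular.

0^{p+k} 1^p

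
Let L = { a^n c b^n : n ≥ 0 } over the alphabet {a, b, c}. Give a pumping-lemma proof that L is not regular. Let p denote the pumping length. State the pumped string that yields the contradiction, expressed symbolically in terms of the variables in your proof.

a^{p+k} c b^p

Toward a contradiction, assume L is regular with pumping length p.
Take w = a^p c b^p ∈ L with |w| = 2p+1 ≥ p.
Write w = xyz as guaranteed by the lemma, with |xy| ≤ p and y is nonempty.
The first p characters of w are a's, so xy (and hence y) consists only of a's. Write y = a^k, 1 ≤ k ≤ p.
Pump with i = 2: xy^2z = a^{p+k} c b^p, which would require p+k = p. But k ≥ 1, so xy^2z ∉ L.
Contradiction. Therefore L is not regular.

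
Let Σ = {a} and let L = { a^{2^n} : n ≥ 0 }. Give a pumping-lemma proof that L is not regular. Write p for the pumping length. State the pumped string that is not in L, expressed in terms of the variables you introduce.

Assume L is regular. Let p be the pumping length given by the pumping lemma.
Take w = a^{2^p} ∈ L with |w| = 2^p ≥ p.
By the pumping lemma, w = xyz with |xy| ≤ p and |y| > 0.
Then y = a^k for some k with 1 ≤ k ≤ p.
Pump with i = 2: xy^2z = a^{2^p+k}. Since 1 ≤ k ≤ p < 2^p, we have 2^p < 2^p+k < 2^{p+1}, so 2^p+k is not a power of 2. So xy^2z ∉ L.
This is a contradiction; hence L is not regular.

a^{2^p+k}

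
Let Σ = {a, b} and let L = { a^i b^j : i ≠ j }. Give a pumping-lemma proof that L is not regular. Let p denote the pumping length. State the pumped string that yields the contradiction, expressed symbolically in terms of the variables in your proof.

Assume L is regular. Let p be the pumping length given by the pumping lemma.
Choose w = a^p b^{p+p!}. Since p ≠ p+p!, w ∈ L; and |w| ≥ p.
Write w = xyz as guaranteed by the lemma, with |xy| ≤ p and |y| ≥ 1.
The first p characters of w are a's, so xy (and hence y) consists only of a's. Write y = a^k, 1 ≤ k ≤ p.
Since 1 ≤ k ≤ p, k divides p!; set t = 1 + p!/k. Then xy^t z has p + (p!/k)·k = p + p! copies of a. Now the a-count equals the b-count, so i ≠ j fails. So xy^t z = a^{p+p!} b^{p+p!} ∉ L.
This is a contradiction; hence L is not regular.

a^{p+p!} b^{p+p!}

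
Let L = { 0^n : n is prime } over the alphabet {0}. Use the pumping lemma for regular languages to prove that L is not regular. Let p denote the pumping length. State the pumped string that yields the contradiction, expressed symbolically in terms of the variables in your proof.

0^{q(1+k)}

Assume L is regular. Let p be the pumping length given by the pumping lemma.
Let q be a prime with q ≥ p+2 (infinitely many primes exist), and take w = 0^q ∈ L with |w| = q ≥ p.
By the pumping lemma, w = xyz with |xy| ≤ p and y is nonempty.
Then y = 0^k for some k with 1 ≤ k ≤ p.
Since 1 ≤ k ≤ p, |xz| = q-k. Pump with i = q+1: |xy^{q+1}z| = (q-k)+(q+1)k = q+qk = q(1+k), which is composite (both factors ≥ 2). So xy^{q+1}z = 0^{q(1+k)} ∉ L.
Contradiction. Therefore L is not regular.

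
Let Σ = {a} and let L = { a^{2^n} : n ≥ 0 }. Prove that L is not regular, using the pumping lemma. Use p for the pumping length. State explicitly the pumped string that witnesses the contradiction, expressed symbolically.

a^{2^p+k}

Assume L is regular; let p be its pumping constant.
Take w = a^{2^p} ∈ L with |w| = 2^p ≥ p.
The pumping lemma gives a decomposition w = xyz where |xy| ≤ p and |y| > 0.
Then y = a^k for some k with 1 ≤ k ≤ p.
Pump with i = 2: xy^2z = a^{2^p+k}. Since 1 ≤ k ≤ p < 2^p, we have 2^p < 2^p+k < 2^{p+1}, so 2^p+k is not a power of 2. So xy^2z ∉ L.
This contradicts the pumping lemma, so L is not regular.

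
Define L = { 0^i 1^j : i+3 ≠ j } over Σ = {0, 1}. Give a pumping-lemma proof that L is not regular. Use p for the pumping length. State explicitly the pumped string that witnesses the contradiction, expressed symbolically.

Assume L is regular. Let p be the pumping length given by the pumping lemma.
Choose w = 0^p 1^{p+p!+3}. Since p ≠ (p+p!+3)-3 = p+p!, w ∈ L; and |w| ≥ p.
The pumping lemma gives a decomposition w = xyz where |xy| ≤ p and |y| > 0.
The first p characters of w are 0's, so xy (and hence y) consists only of 0's. Write y = 0^k, 1 ≤ k ≤ p.
Since 1 ≤ k ≤ p, k divides p!; set t = 1 + p!/k. Then xy^t z has p + (p!/k)·k = p + p! copies of 0. Now the 0-count is p+p! and (1-count)-3 = (p+p!+3)-3 = p+p!, so i+3 ≠ j fails. So xy^t z = 0^{p+p!} 1^{p+p!+3} ∉ L.
This contradicts the pumping lemma, so L is not regular.

0^{p+p!} 1^{p+p!+3}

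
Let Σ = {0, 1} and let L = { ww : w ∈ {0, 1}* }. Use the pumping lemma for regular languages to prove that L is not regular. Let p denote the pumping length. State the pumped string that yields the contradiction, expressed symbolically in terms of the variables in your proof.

Suppose for contradiction that L is regular, and let p be the pumping length.
Take w = 0^p 1^p 0^p 1^p = uu where u = 0^p1^p; then w ∈ L and |w| = 4p ≥ p.
By the pumping lemma, w = xyz with |xy| ≤ p and y is nonempty.
Because |xy| ≤ p and w begins with p copies of 0, we have y = 0^k with 1 ≤ k ≤ p.
Pump with i = 2: xy^2z = 0^{p+k} 1^p 0^p 1^p, of length 4p+k. Suppose this equals vv. The string starts with 0 and ends with 1, so v does too; thus the boundary between the two copies of v is a 1→0 transition. There is exactly one such transition, at position 2p+k, so |v| = 2p+k and |vv| = 4p+2k ≠ 4p+k since k ≥ 1. So xy^2z ∉ L.
This contradicts the pumping lemma, so L is not regular.

0^{p+k} 1^p 0^p 1^p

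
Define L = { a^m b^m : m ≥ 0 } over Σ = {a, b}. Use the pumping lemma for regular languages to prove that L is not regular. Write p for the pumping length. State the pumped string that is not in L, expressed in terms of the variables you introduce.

a^{p+k} b^p

Toward a contradiction, assume L is regular with pumping length p.
Take w = a^p b^p. Then w ∈ L and |w| = 2p ≥ p.
By the pumping lemma, w = xyz with |xy| ≤ p and y is nonempty.
The first p characters of w are a's, so xy (and hence y) consists only of a's. Write y = a^k, 1 ≤ k ≤ p.
Pump with i = 2: xy^2z = a^{p+k} b^p. For this to lie in L we would need p = p+k, which forces k = 0. But k ≥ 1, so xy^2z ∉ L.
Contradiction. Therefore L is not regular.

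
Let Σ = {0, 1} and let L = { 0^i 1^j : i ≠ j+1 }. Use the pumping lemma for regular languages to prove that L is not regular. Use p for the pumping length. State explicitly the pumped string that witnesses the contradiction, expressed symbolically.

0^{p+p!} 1^{p+p!-1}

Assume L is regular. Let p be the pumping length given by the pumping lemma.
Choose w = 0^p 1^{p+p!-1}. Since p ≠ (p+p!-1)+1 = p+p!, w ∈ L; and |w| ≥ p.
Write w = xyz as guaranteed by the lemma, with |xy| ≤ p and |y| ≥ 1.
Since the first p symbols of w are all 0's and |xy| ≤ p, y lies entirely in the leading 0-block: y = 0^k for some k with 1 ≤ k ≤ p.
Since 1 ≤ k ≤ p, k divides p!; set t = 1 + p!/k. Then xy^t z has p + (p!/k)·k = p + p! copies of 0. Now the 0-count is p+p! and (1-count)+1 = (p+p!-1)+1 = p+p!, so i ≠ j+1 fails. So xy^t z = 0^{p+p!} 1^{p+p!-1} ∉ L.
Contradiction. Therefore L is not regular.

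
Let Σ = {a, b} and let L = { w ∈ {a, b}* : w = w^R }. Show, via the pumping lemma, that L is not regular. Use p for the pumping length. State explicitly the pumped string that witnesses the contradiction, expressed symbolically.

a^{p+k} b a^p

Toward a contradiction, assume L is regular with pumping length p.
Take w = a^p b a^p, a palindrome of length 2p+1 ≥ p.
Write w = xyz as guaranteed by the lemma, with |xy| ≤ p and y is nonempty.
Because |xy| ≤ p and w begins with p copies of a, we have y = a^k with 1 ≤ k ≤ p.
Pump with i = 2: xy^2z = a^{p+k} b a^p. Its reverse is a^p b a^{p+k}, which differs from xy^2z since k ≥ 1. So xy^2z is not a palindrome and xy^2z ∉ L.
This contradicts the pumping lemma, so L is not regular.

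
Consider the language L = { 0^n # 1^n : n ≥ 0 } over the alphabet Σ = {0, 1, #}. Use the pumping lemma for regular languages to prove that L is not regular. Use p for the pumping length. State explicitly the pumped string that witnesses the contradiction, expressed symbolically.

0^{p+k} # 1^p

Suppose for contradiction that L is regular, and let p be the pumping length.
Take w = 0^p # 1^p ∈ L with |w| = 2p+1 ≥ p.
By the pumping lemma, w = xyz with |xy| ≤ p and y is nonempty.
Since the first p symbols of w are all 0's and |xy| ≤ p, y lies entirely in the leading 0-block: y = 0^k for some k with 1 ≤ k ≤ p.
Pump with i = 2: xy^2z = 0^{p+k} # 1^p, which would require p+k = p. But k ≥ 1, so xy^2z ∉ L.
This contradicts the pumping lemma, so L is not regular.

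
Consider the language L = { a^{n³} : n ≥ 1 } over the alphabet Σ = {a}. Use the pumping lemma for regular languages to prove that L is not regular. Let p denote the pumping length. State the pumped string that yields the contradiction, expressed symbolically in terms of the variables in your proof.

Assume L is regular. Let p be the pumping length given by the pumping lemma.
Take w = a^{p³} ∈ L with |w| = p³ ≥ p.
By the pumping lemma, w = xyz with |xy| ≤ p and y is nonempty.
Then y = a^k for some k with 1 ≤ k ≤ p.
Pump with i = 2: xy^2z = a^{p³+k}. Since 1 ≤ k ≤ p, p³ < p³+k ≤ p³+p < p³+3p²+3p+1 = (p+1)³, so p³+k is not a perfect cube. So xy^2z ∉ L.
Contradiction. Therefore L is not regular.

a^{p³+k}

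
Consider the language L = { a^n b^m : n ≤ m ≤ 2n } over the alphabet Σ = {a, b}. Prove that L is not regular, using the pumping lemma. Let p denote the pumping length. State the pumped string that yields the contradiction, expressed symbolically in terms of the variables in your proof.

Suppose for contradiction that L is regular, and let p be the pumping length.
Take w = a^p b^p ∈ L (since p ≤ p ≤ 2p), with |w| = 2p ≥ p.
By the pumping lemma, w = xyz with |xy| ≤ p and y is nonempty.
The first p characters of w are a's, so xy (and hence y) consists only of a's. Write y = a^k, 1 ≤ k ≤ p.
Pump with i = 2: xy^2z = a^{p+k} b^p. Now n = p+k > p = m, so the condition n ≤ m fails. Thus xy^2z ∉ L.
Contradiction. Therefore L is not regular.

a^{p+k} b^p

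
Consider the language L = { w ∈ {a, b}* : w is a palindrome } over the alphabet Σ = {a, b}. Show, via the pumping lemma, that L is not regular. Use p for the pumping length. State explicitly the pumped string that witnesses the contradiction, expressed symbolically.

Assume L is regular. Let p be the pumping length given by the pumping lemma.
Take w = a^p b a^p, a palindrome of length 2p+1 ≥ p.
Write w = xyz as guaranteed by the lemma, with |xy| ≤ p and y is nonempty.
The first p characters of w are a's, so xy (and hence y) consists only of a's. Write y = a^k, 1 ≤ k ≤ p.
Pump with i = 2: xy^2z = a^{p+k} b a^p. Its reverse is a^p b a^{p+k}, which differs from xy^2z since k ≥ 1. So xy^2z is not a palindrome and xy^2z ∉ L.
This contradicts the pumping lemma, so L is not regular.

a^{p+k} b a^p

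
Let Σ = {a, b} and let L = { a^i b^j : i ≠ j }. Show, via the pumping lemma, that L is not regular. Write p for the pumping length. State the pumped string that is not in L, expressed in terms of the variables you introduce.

a^{p+p!} b^{p+p!}

Toward a contradiction, assume L is regular with pumping length p.
Choose w = a^p b^{p+p!}. Since p ≠ p+p!, w ∈ L; and |w| ≥ p.
By the pumping lemma, w = xyz with |xy| ≤ p and |y| ≥ 1.
Since the first p symbols of w are all a's and |xy| ≤ p, y lies entirely in the leading a-block: y = a^k for some k with 1 ≤ k ≤ p.
Since 1 ≤ k ≤ p, k divides p!; set t = 1 + p!/k. Then xy^t z has p + (p!/k)·k = p + p! copies of a. Now the a-count equals the b-count, so i ≠ j fails. So xy^t z = a^{p+p!} b^{p+p!} ∉ L.
This is a contradiction; hence L is not regular.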